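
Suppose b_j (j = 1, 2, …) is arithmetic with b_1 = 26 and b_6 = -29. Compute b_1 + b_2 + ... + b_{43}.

-8815

Common difference d = (-29 - 26) / (6 - 1) = -11.
b_j = 26 + (j - 1)·(-11).
b_{43} = -436; S = 43·(26 + (-436))/2 = -8815.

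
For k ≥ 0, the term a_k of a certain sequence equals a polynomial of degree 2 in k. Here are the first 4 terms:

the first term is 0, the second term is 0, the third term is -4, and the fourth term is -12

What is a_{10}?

1st diffs: 0, -4, -8.
2nd diffs: -4, -4 (constant).
So a_k = -2k^2 + 2k.
Evaluating at k = 10 gives a_{10} = -180.

-180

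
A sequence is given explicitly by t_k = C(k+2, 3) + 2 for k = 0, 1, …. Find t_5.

37

C(7, 3) = 35, so t_5 = 37.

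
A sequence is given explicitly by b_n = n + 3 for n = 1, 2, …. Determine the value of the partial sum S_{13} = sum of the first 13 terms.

130

Over n = 1..13: Σn = 91.
Total = (1)·91 + (3)·13 = 130.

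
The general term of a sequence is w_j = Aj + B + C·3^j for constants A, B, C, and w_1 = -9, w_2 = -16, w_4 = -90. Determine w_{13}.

The three given values yield: A + B + 3C = -9; 2A + B + 9C = -16; 4A + B + 81C = -90.
Subtracting the first from the second: A + 6C = -7.
Subtracting the second from the third: 2A + 72C = -74.
Solving: C = -1, A = -1, then B = -5.
So w_j = -1·j + (-5) + (-1)·3^j; at j=13 this is -1594341.

-1594341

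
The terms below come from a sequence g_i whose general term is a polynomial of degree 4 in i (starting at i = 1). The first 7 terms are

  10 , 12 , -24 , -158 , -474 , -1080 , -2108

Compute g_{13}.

-27554

1st diffs: 2, -36, -134, -316, -606, -1028.
2nd diffs: -38, -98, -182, -290, -422.
3rd diffs: -60, -84, -108, -132.
4th diffs: -24, -24, -24 (constant).
So g_i = -i^4 + 6i^2 - i + 6.
Evaluating at i = 13 gives g_{13} = -27554.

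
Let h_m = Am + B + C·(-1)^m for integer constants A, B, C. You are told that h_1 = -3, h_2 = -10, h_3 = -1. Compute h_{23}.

The three given values yield: A + B - C = -3; 2A + B + C = -10; 3A + B - C = -1.
Subtracting the first from the second: A + 2C = -7.
Subtracting the second from the third: A - 2C = 9.
Solving: C = -4, A = 1, then B = -8.
So h_m = 1·m + (-8) + (-4)·(-1)^m; at m=23 this is 19.

19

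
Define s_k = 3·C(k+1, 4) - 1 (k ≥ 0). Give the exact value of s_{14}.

C(15, 4) = 1365, so s_{14} = 4094.

4094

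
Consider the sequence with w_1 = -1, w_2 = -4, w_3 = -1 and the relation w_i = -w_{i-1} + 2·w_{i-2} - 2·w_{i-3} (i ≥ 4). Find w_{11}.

Applying the relation repeatedly:
w_4 = -5;  w_5 = 11;  w_6 = -19;  w_7 = 51;  w_8 = -111;  w_9 = 251;  w_{10} = -575;  w_{11} = 1299.

1299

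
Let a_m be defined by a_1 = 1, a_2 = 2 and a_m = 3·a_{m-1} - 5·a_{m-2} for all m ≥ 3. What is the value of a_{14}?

Iterate the recurrence:
a_3 = 1, a_4 = -7, a_5 = -26, …, a_{11} = -674, a_{12} = -6307, a_{13} = -15551, a_{14} = -15118.

-15118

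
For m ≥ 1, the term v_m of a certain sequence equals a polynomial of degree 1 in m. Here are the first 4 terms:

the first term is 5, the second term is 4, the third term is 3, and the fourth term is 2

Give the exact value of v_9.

-3

1st diffs: -1, -1, -1 (constant).
So v_m = -m + 6.
Evaluating at m = 9 gives v_9 = -3.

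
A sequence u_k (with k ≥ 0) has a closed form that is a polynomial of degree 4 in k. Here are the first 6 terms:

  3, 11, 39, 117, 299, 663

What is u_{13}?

1st diffs: 8, 28, 78, 182, 364.
2nd diffs: 20, 50, 104, 182.
3rd diffs: 30, 54, 78.
4th diffs: 24, 24 (constant).
So u_k = k^4 - k^3 + 6k^2 + 2k + 3.
Evaluating at k = 13 gives u_{13} = 27407.

27407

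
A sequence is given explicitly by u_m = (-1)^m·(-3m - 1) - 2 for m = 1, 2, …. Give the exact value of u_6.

(-1)^6 = 1; -3m - 1 at m=6 is -19; so u_6 = -21.

-21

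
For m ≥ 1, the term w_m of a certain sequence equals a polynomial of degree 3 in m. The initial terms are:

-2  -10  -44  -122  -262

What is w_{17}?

1st diffs: -8, -34, -78, -140.
2nd diffs: -26, -44, -62.
3rd diffs: -18, -18 (constant).
Newton forward-difference form: w_m = -2 + (-8)·C(m-1,1) + (-26)·C(m-1,2) + (-18)·C(m-1,3).
At m = 17: m-1 = 16, so w_{17} = -2 - 128 - 3120 - 10080 = -13330.

-13330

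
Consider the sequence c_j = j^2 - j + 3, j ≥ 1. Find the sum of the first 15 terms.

1165

Over j = 1..15: Σj = 120, Σj² = 1240.
Total = (1)·1240 + (-1)·120 + (3)·15 = 1165.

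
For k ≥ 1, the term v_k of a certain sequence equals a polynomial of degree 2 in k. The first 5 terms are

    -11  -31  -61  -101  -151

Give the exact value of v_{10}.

1st diffs: -20, -30, -40, -50.
2nd diffs: -10, -10, -10 (constant).
Newton forward-difference form: v_k = -11 + (-20)·C(k-1,1) + (-10)·C(k-1,2).
At k = 10: k-1 = 9, so v_{10} = -11 - 180 - 360 = -551.

-551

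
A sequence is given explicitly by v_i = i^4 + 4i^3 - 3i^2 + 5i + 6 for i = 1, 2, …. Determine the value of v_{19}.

156775

v_{19} = 1·19^4 + 4·19^3 - 3·19^2 + 5·19 + 6 = 156775.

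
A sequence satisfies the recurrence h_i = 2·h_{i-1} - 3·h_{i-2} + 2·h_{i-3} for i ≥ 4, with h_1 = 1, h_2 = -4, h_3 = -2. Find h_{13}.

-222

Iterate the recurrence:
h_4 = 10; h_5 = 18; h_6 = 2; h_7 = -30; h_8 = -30; h_9 = 34; h_{10} = 98; h_{11} = 34; h_{12} = -158; h_{13} = -222.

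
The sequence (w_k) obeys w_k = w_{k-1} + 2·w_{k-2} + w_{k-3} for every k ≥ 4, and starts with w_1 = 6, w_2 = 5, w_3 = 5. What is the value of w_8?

378

Applying the relation repeatedly:
w_4 = 21; w_5 = 36; w_6 = 83; w_7 = 176; w_8 = 378.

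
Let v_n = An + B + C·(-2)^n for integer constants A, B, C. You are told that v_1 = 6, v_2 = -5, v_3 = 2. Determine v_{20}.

-1048667

At n = 1, 2, 3: A + B - 2C = 6; 2A + B + 4C = -5; 3A + B - 8C = 2.
Subtracting the first from the second: A + 6C = -11.
Subtracting the second from the third: A - 12C = 7.
Solving: C = -1, A = -5, then B = 9.
Therefore v_{20} = -100 + 9 + (-1)·1048576 = -1048667.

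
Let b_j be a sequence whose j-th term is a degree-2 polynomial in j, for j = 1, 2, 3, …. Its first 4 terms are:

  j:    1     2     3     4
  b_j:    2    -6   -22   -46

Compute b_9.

-286

1st diffs: -8, -16, -24.
2nd diffs: -8, -8 (constant).
Newton forward-difference form: b_j = 2 + (-8)·C(j-1,1) + (-8)·C(j-1,2).
At j = 9: j-1 = 8, so b_9 = 2 - 64 - 224 = -286.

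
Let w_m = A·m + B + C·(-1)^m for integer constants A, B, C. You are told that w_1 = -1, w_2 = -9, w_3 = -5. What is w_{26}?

At m = 1, 2, 3: A + B - C = -1; 2A + B + C = -9; 3A + B - C = -5.
Subtracting the first from the second: A + 2C = -8.
Subtracting the second from the third: A - 2C = 4.
Solving: C = -3, A = -2, then B = -2.
So w_m = -2·m + (-2) + (-3)·(-1)^m; at m=26 this is -57.

-57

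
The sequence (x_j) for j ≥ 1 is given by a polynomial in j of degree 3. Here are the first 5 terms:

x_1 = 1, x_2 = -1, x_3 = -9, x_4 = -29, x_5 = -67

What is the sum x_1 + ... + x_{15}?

-11115

1st diffs: -2, -8, -20, -38.
2nd diffs: -6, -12, -18.
3rd diffs: -6, -6 (constant).
Newton forward-difference form: x_j = 1 + (-2)·C(j-1,1) + (-6)·C(j-1,2) + (-6)·C(j-1,3).
Continuing: …, -129, -221, -349, -519, …, x_{15} = -2757.
Summing j = 1..15 (15 terms) gives -11115.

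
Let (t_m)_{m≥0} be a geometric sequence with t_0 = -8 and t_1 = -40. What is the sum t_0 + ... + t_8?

-3906248

Common ratio r = 5.
t_m = (-8)·5^(m-0).
S = (-8)·(5^9 - 1)/(5 - 1) = (-8)·(1953125 - 1)/(4) = -3906248.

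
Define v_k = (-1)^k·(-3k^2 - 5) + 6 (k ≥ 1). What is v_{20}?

(-1)^20 = 1; -3k^2 - 5 at k=20 is -1205; so v_{20} = -1199.

-1199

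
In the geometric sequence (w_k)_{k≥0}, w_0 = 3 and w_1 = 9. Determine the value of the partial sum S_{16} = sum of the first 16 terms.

Common ratio r = 3.
w_k = 3·3^(k-0).
S = 3·(3^16 - 1)/(3 - 1) = 3·(43046721 - 1)/(2) = 64570080.

64570080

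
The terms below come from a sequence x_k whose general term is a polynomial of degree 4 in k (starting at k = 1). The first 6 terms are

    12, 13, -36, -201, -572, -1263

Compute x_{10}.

-10347

1st diffs: 1, -49, -165, -371, -691.
2nd diffs: -50, -116, -206, -320.
3rd diffs: -66, -90, -114.
4th diffs: -24, -24 (constant).
So x_k = -k^4 - k^3 + 6k^2 + 5k + 3.
Evaluating at k = 10 gives x_{10} = -10347.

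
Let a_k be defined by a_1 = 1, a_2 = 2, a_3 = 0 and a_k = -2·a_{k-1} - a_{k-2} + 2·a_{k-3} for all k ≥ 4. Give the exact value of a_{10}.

a_4 = 0  a_5 = 4  a_6 = -8  a_7 = 12  a_8 = -8  a_9 = -12  a_{10} = 56.

56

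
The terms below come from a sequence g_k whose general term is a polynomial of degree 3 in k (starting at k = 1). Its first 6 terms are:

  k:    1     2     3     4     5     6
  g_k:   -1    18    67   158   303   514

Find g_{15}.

7363

1st diffs: 19, 49, 91, 145, 211.
2nd diffs: 30, 42, 54, 66.
3rd diffs: 12, 12, 12 (constant).
Newton forward-difference form: g_k = -1 + 19·C(k-1,1) + 30·C(k-1,2) + 12·C(k-1,3).
At k = 15: k-1 = 14, so g_{15} = -1 + 266 + 2730 + 4368 = 7363.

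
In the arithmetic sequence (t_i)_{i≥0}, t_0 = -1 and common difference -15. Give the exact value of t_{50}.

-751

t_i = -1 + (i - 0)·(-15).
t_{50} = -1 + 50·(-15) = -751.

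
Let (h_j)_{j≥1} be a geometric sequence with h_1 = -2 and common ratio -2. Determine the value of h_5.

h_j = (-2)·(-2)^(j-1).
h_5 = (-2)·(-2)^4 = -32.

-32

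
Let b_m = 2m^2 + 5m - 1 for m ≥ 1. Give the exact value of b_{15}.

524

b_{15} = 2·15^2 + 5·15 - 1 = 524.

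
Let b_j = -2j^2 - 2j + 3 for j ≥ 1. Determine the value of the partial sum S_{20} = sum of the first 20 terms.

Over j = 1..20: Σj = 210, Σj² = 2870.
Total = (-2)·2870 + (-2)·210 + (3)·20 = -6100.

-6100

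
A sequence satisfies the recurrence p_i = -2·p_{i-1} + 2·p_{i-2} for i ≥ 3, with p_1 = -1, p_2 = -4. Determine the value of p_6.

Applying the relation repeatedly:
p_3 = 6  p_4 = -20  p_5 = 52  p_6 = -144.

-144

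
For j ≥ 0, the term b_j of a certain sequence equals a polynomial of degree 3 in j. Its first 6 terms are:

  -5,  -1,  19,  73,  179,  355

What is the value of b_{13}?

1st diffs: 4, 20, 54, 106, 176.
2nd diffs: 16, 34, 52, 70.
3rd diffs: 18, 18, 18 (constant).
So b_j = 3j^3 - j^2 + 2j - 5.
Evaluating at j = 13 gives b_{13} = 6443.

6443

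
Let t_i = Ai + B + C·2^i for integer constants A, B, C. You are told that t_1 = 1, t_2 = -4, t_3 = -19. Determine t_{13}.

The three given values yield: A + B + 2C = 1; 2A + B + 4C = -4; 3A + B + 8C = -19.
Subtracting the first from the second: A + 2C = -5.
Subtracting the second from the third: A + 4C = -15.
Solving: C = -5, A = 5, then B = 6.
So t_i = 5·i + 6 + (-5)·2^i; at i=13 this is -40889.

-40889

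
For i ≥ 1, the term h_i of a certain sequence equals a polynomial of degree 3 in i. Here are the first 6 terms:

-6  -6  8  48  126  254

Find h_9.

1058

1st diffs: 0, 14, 40, 78, 128.
2nd diffs: 14, 26, 38, 50.
3rd diffs: 12, 12, 12 (constant).
Newton forward-difference form: h_i = -6 + 14·C(i-1,2) + 12·C(i-1,3).
At i = 9: i-1 = 8, so h_9 = -6 + 392 + 672 = 1058.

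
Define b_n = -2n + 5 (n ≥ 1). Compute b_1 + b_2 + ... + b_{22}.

-396

Over n = 1..22: Σn = 253.
Total = (-2)·253 + (5)·22 = -396.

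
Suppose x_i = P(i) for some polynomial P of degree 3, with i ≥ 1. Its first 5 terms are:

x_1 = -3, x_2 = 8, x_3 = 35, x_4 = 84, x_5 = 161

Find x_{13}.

1st diffs: 11, 27, 49, 77.
2nd diffs: 16, 22, 28.
3rd diffs: 6, 6 (constant).
Newton forward-difference form: x_i = -3 + 11·C(i-1,1) + 16·C(i-1,2) + 6·C(i-1,3).
At i = 13: i-1 = 12, so x_{13} = -3 + 132 + 1056 + 1320 = 2505.

2505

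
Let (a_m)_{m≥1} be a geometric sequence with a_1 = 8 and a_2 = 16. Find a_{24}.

Common ratio r = 2.
a_m = 8·2^(m-1).
a_{24} = 8·2^23 = 67108864.

67108864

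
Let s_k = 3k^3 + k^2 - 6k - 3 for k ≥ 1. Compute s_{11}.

4045

s_{11} = 3·11^3 + 1·11^2 - 6·11 - 3 = 4045.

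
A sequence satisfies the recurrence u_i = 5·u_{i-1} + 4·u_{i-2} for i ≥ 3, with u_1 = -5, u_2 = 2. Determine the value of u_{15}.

-9033767450

u_3 = -10, u_4 = -42, u_5 = -250, …, u_{12} = -48740202, u_{13} = -277895290, u_{14} = -1584437258, u_{15} = -9033767450.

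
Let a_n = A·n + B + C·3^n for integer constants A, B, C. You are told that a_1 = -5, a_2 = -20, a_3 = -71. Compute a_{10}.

At n = 1, 2, 3: A + B + 3C = -5; 2A + B + 9C = -20; 3A + B + 27C = -71.
Subtracting the first from the second: A + 6C = -15.
Subtracting the second from the third: A + 18C = -51.
Solving: C = -3, A = 3, then B = 1.
Hence a_{10} = 3·10 + 1 + (-3)·59049 = -177116.

-177116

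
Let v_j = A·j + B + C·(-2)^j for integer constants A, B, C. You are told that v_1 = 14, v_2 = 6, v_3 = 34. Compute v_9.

1066

Write the equations: A + B - 2C = 14; 2A + B + 4C = 6; 3A + B - 8C = 34.
Subtracting the first from the second: A + 6C = -8.
Subtracting the second from the third: A - 12C = 28.
Solving: C = -2, A = 4, then B = 6.
So v_j = 4·j + 6 + (-2)·(-2)^j; at j=9 this is 1066.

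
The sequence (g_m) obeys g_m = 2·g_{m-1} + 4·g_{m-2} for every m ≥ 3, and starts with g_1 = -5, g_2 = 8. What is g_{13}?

Compute successive terms:
g_3 = -4  g_4 = 24  g_5 = 32  …  g_{10} = 15872  g_{11} = 51200  g_{12} = 165888  g_{13} = 536576.

536576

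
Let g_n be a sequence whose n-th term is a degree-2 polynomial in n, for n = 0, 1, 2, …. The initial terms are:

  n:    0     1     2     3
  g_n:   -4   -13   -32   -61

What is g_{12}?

-772

1st diffs: -9, -19, -29.
2nd diffs: -10, -10 (constant).
Newton forward-difference form: g_n = -4 + (-9)·C(n,1) + (-10)·C(n,2).
At n = 12: n = 12, so g_{12} = -4 - 108 - 660 = -772.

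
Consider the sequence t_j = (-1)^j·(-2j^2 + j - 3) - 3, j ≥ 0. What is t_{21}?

861

(-1)^21 = -1; -2j^2 + j - 3 at j=21 is -864; so t_{21} = 861.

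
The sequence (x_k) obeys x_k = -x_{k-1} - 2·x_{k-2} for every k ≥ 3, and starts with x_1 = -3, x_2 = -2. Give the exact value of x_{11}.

x_3 = 8, x_4 = -4, x_5 = -12, x_6 = 20, x_7 = 4, x_8 = -44, x_9 = 36, x_{10} = 52, x_{11} = -124.

-124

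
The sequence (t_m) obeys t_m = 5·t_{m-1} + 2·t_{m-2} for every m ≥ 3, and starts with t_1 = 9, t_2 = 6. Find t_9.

Step forward from the initial values:
t_3 = 48; t_4 = 252; t_5 = 1356; t_6 = 7284; t_7 = 39132; t_8 = 210228; t_9 = 1129404.

1129404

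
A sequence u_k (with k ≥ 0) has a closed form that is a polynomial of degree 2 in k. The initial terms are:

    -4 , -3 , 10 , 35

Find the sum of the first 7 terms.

413

1st diffs: 1, 13, 25.
2nd diffs: 12, 12 (constant).
So u_k = 6k^2 - 5k - 4.
Continuing: 72, 121, 182.
Summing k = 0..6 (7 terms) gives 413.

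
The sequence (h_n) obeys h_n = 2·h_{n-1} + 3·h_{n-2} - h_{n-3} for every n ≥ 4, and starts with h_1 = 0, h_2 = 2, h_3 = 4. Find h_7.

328

Step forward from the initial values:
h_4 = 14, h_5 = 38, h_6 = 114, h_7 = 328.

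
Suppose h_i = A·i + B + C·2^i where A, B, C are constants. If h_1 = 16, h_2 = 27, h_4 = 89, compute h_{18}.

Plug in i = 1, 2, 4: A + B + 2C = 16; 2A + B + 4C = 27; 4A + B + 16C = 89.
Subtracting the first from the second: A + 2C = 11.
Subtracting the second from the third: 2A + 12C = 62.
Solving: C = 5, A = 1, then B = 5.
Hence h_{18} = 1·18 + 5 + 5·262144 = 1310743.

1310743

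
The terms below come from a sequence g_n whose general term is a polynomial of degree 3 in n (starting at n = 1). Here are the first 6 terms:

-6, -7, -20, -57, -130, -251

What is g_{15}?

1st diffs: -1, -13, -37, -73, -121.
2nd diffs: -12, -24, -36, -48.
3rd diffs: -12, -12, -12 (constant).
Newton forward-difference form: g_n = -6 + (-1)·C(n-1,1) + (-12)·C(n-1,2) + (-12)·C(n-1,3).
At n = 15: n-1 = 14, so g_{15} = -6 - 14 - 1092 - 4368 = -5480.

-5480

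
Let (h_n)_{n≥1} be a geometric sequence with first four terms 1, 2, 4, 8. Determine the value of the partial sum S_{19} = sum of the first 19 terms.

524287

Common ratio r = 2.
h_n = 1·2^(n-1).
S = 1·(2^19 - 1)/(2 - 1) = 1·(524288 - 1)/(1) = 524287.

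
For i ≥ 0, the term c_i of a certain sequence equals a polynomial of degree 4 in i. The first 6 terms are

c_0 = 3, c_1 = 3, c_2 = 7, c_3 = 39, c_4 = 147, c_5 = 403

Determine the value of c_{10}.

1st diffs: 0, 4, 32, 108, 256.
2nd diffs: 4, 28, 76, 148.
3rd diffs: 24, 48, 72.
4th diffs: 24, 24 (constant).
So c_i = i^4 - 2i^3 + i^2 + 3.
Evaluating at i = 10 gives c_{10} = 8103.

8103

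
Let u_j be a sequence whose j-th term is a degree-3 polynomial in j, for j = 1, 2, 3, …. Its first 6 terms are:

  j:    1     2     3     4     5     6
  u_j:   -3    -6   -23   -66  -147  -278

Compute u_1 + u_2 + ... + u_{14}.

1st diffs: -3, -17, -43, -81, -131.
2nd diffs: -14, -26, -38, -50.
3rd diffs: -12, -12, -12 (constant).
Newton forward-difference form: u_j = -3 + (-3)·C(j-1,1) + (-14)·C(j-1,2) + (-12)·C(j-1,3).
Continuing: …, -471, -738, -1091, -1542, …, u_{14} = -4566.
Summing j = 1..14 (14 terms) gives -17423.

-17423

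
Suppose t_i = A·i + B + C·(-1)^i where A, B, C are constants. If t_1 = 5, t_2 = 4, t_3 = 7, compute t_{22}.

The three given values yield: A + B - C = 5; 2A + B + C = 4; 3A + B - C = 7.
Subtracting the first from the second: A + 2C = -1.
Subtracting the second from the third: A - 2C = 3.
Solving: C = -1, A = 1, then B = 3.
So t_i = 1·i + 3 + (-1)·(-1)^i; at i=22 this is 24.

24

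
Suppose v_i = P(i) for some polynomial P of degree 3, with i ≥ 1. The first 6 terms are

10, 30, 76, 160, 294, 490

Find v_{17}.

1st diffs: 20, 46, 84, 134, 196.
2nd diffs: 26, 38, 50, 62.
3rd diffs: 12, 12, 12 (constant).
Newton forward-difference form: v_i = 10 + 20·C(i-1,1) + 26·C(i-1,2) + 12·C(i-1,3).
At i = 17: i-1 = 16, so v_{17} = 10 + 320 + 3120 + 6720 = 10170.

10170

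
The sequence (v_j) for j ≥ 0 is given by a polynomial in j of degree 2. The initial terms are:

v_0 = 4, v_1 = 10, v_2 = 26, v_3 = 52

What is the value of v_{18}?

1st diffs: 6, 16, 26.
2nd diffs: 10, 10 (constant).
So v_j = 5j^2 + j + 4.
Evaluating at j = 18 gives v_{18} = 1642.

1642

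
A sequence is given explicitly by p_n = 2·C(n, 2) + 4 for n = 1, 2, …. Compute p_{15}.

214

C(15, 2) = 105, so p_{15} = 214.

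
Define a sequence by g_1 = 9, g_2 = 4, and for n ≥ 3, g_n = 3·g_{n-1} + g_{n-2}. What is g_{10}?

Applying the relation repeatedly:
g_3 = 21; g_4 = 67; g_5 = 222; g_6 = 733; g_7 = 2421; g_8 = 7996; g_9 = 26409; g_{10} = 87223.

87223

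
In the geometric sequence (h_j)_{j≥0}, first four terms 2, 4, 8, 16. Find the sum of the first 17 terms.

262142

Common ratio r = 2.
h_j = 2·2^(j-0).
S = 2·(2^17 - 1)/(2 - 1) = 2·(131072 - 1)/(1) = 262142.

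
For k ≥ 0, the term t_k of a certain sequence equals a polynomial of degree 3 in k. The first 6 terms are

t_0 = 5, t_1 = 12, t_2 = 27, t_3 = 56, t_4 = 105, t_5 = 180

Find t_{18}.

1st diffs: 7, 15, 29, 49, 75.
2nd diffs: 8, 14, 20, 26.
3rd diffs: 6, 6, 6 (constant).
Newton forward-difference form: t_k = 5 + 7·C(k,1) + 8·C(k,2) + 6·C(k,3).
At k = 18: k = 18, so t_{18} = 5 + 126 + 1224 + 4896 = 6251.

6251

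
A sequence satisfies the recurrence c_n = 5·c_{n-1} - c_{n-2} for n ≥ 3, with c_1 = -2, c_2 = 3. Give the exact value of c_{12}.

Step forward from the initial values:
c_3 = 17, c_4 = 82, c_5 = 393, c_6 = 1883, c_7 = 9022, c_8 = 43227, c_9 = 207113, c_{10} = 992338, c_{11} = 4754577, c_{12} = 22780547.

22780547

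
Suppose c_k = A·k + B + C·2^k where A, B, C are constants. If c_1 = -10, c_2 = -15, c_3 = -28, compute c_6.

Write the equations: A + B + 2C = -10; 2A + B + 4C = -15; 3A + B + 8C = -28.
Subtracting the first from the second: A + 2C = -5.
Subtracting the second from the third: A + 4C = -13.
Solving: C = -4, A = 3, then B = -5.
Hence c_6 = 3·6 + (-5) + (-4)·64 = -243.

-243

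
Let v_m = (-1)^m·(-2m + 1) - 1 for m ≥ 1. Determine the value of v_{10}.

(-1)^10 = 1; -2m + 1 at m=10 is -19; so v_{10} = -20.

-20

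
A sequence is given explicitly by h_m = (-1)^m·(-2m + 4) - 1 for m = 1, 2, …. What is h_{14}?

-25

(-1)^14 = 1; -2m + 4 at m=14 is -24; so h_{14} = -25.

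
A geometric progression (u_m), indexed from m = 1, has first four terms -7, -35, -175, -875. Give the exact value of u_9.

-2734375

Common ratio r = 5.
u_m = (-7)·5^(m-1).
u_9 = (-7)·5^8 = -2734375.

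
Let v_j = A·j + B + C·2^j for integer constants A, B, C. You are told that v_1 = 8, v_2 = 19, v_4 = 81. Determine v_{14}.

81931

Write the equations: A + B + 2C = 8; 2A + B + 4C = 19; 4A + B + 16C = 81.
Subtracting the first from the second: A + 2C = 11.
Subtracting the second from the third: 2A + 12C = 62.
Solving: C = 5, A = 1, then B = -3.
Therefore v_{14} = 14 + (-3) + 5·16384 = 81931.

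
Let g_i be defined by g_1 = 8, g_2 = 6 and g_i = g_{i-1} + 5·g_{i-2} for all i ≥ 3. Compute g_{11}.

Compute successive terms:
g_3 = 46, g_4 = 76, g_5 = 306, g_6 = 686, g_7 = 2216, g_8 = 5646, g_9 = 16726, g_{10} = 44956, g_{11} = 128586.

128586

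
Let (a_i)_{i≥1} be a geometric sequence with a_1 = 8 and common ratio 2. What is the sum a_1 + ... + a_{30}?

8589934584

a_i = 8·2^(i-1).
S = 8·(2^30 - 1)/(2 - 1) = 8·(1073741824 - 1)/(1) = 8589934584.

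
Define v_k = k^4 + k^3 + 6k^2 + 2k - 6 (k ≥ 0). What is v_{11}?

16714

v_{11} = 1·11^4 + 1·11^3 + 6·11^2 + 2·11 - 6 = 16714.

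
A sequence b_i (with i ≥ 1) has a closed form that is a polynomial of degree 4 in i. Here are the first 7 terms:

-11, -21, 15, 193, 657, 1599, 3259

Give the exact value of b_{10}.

15667

1st diffs: -10, 36, 178, 464, 942, 1660.
2nd diffs: 46, 142, 286, 478, 718.
3rd diffs: 96, 144, 192, 240.
4th diffs: 48, 48, 48 (constant).
So b_i = 2i^4 - 4i^3 - 3i^2 - 3i - 3.
Evaluating at i = 10 gives b_{10} = 15667.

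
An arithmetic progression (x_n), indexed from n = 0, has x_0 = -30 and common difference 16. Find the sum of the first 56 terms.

x_n = -30 + (n - 0)·16.
x_{55} = 850; S = 56·(-30 + 850)/2 = 22960.

22960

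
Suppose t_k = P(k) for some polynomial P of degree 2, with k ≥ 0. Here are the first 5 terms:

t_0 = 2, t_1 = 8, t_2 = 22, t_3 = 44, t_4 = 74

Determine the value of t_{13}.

1st diffs: 6, 14, 22, 30.
2nd diffs: 8, 8, 8 (constant).
Newton forward-difference form: t_k = 2 + 6·C(k,1) + 8·C(k,2).
At k = 13: k = 13, so t_{13} = 2 + 78 + 624 = 704.

704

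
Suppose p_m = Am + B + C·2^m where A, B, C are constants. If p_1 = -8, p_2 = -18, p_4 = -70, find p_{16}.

-262174

The three given values yield: A + B + 2C = -8; 2A + B + 4C = -18; 4A + B + 16C = -70.
Subtracting the first from the second: A + 2C = -10.
Subtracting the second from the third: 2A + 12C = -52.
Solving: C = -4, A = -2, then B = 2.
Therefore p_{16} = -32 + 2 + (-4)·65536 = -262174.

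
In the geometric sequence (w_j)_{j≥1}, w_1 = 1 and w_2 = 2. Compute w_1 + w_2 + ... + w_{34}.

Common ratio r = 2.
w_j = 1·2^(j-1).
S = 1·(2^34 - 1)/(2 - 1) = 1·(17179869184 - 1)/(1) = 17179869183.

17179869183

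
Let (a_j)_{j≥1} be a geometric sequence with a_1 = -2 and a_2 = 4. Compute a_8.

Common ratio r = -2.
a_j = (-2)·(-2)^(j-1).
a_8 = (-2)·(-2)^7 = 256.

256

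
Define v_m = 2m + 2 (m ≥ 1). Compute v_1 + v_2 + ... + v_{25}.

700

Over m = 1..25: Σm = 325.
Total = (2)·325 + (2)·25 = 700.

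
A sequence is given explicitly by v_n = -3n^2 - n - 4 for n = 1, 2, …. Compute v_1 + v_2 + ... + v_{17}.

-5576

Over n = 1..17: Σn = 153, Σn² = 1785.
Total = (-3)·1785 + (-1)·153 + (-4)·17 = -5576.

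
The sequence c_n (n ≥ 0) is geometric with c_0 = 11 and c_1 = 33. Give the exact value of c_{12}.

5845851

Common ratio r = 3.
c_n = 11·3^(n-0).
c_{12} = 11·3^12 = 5845851.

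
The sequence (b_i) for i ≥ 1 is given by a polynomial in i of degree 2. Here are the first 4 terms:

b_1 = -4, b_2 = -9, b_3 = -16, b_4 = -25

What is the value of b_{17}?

-324

1st diffs: -5, -7, -9.
2nd diffs: -2, -2 (constant).
So b_i = -i^2 - 2i - 1.
Evaluating at i = 17 gives b_{17} = -324.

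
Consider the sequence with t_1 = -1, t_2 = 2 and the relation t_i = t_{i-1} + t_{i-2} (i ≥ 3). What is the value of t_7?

Applying the relation repeatedly:
t_3 = 1;  t_4 = 3;  t_5 = 4;  t_6 = 7;  t_7 = 11.

11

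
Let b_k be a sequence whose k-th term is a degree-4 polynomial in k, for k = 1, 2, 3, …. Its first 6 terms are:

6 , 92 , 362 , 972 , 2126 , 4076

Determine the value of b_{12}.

1st diffs: 86, 270, 610, 1154, 1950.
2nd diffs: 184, 340, 544, 796.
3rd diffs: 156, 204, 252.
4th diffs: 48, 48 (constant).
Newton forward-difference form: b_k = 6 + 86·C(k-1,1) + 184·C(k-1,2) + 156·C(k-1,3) + 48·C(k-1,4).
At k = 12: k-1 = 11, so b_{12} = 6 + 946 + 10120 + 25740 + 15840 = 52652.

52652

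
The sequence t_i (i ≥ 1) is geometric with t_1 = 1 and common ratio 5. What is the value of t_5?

t_i = 1·5^(i-1).
t_5 = 1·5^4 = 625.

625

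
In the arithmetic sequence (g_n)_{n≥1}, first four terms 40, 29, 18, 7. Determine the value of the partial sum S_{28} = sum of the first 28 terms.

-3038

Common difference d = -11.
g_n = 40 + (n - 1)·(-11).
g_{28} = -257; S = 28·(40 + (-257))/2 = -3038.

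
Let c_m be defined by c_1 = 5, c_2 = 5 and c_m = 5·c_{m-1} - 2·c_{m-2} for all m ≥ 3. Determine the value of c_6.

1345

Compute successive terms:
c_3 = 15; c_4 = 65; c_5 = 295; c_6 = 1345.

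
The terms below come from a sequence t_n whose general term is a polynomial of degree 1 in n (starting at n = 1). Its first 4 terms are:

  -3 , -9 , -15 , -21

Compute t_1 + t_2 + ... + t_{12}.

1st diffs: -6, -6, -6 (constant).
So t_n = -6n + 3.
Continuing: …, -27, -33, -39, -45, …, t_{12} = -69.
Summing n = 1..12 (12 terms) gives -432.

-432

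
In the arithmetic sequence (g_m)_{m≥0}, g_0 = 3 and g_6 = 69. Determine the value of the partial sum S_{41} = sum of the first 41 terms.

Common difference d = (69 - 3) / (6 - 0) = 11.
g_m = 3 + (m - 0)·11.
g_{40} = 443; S = 41·(3 + 443)/2 = 9143.

9143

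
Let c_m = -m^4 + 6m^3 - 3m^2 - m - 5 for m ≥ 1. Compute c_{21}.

-140264

c_{21} = -1·21^4 + 6·21^3 - 3·21^2 - 1·21 - 5 = -140264.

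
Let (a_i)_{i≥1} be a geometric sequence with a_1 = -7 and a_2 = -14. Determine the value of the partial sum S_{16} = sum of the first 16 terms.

Common ratio r = 2.
a_i = (-7)·2^(i-1).
S = (-7)·(2^16 - 1)/(2 - 1) = (-7)·(65536 - 1)/(1) = -458745.

-458745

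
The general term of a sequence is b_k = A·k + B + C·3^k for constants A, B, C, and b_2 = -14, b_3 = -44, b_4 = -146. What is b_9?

Write the equations: 2A + B + 9C = -14; 3A + B + 27C = -44; 4A + B + 81C = -146.
Subtracting the first from the second: A + 18C = -30.
Subtracting the second from the third: A + 54C = -102.
Solving: C = -2, A = 6, then B = -8.
So b_k = 6·k + (-8) + (-2)·3^k; at k=9 this is -39320.

-39320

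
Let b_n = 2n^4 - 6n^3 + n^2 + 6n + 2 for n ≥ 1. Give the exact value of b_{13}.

b_{13} = 2·13^4 - 6·13^3 + 1·13^2 + 6·13 + 2 = 44189.

44189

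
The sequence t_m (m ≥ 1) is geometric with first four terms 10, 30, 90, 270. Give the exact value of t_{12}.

Common ratio r = 3.
t_m = 10·3^(m-1).
t_{12} = 10·3^11 = 1771470.

1771470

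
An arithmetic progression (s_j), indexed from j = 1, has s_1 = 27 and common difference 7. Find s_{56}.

412

s_j = 27 + (j - 1)·7.
s_{56} = 27 + 55·7 = 412.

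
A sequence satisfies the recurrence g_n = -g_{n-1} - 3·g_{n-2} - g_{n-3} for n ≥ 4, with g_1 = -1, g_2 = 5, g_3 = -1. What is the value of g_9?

Step forward from the initial values:
g_4 = -13, g_5 = 11, g_6 = 29, g_7 = -49, g_8 = -49, g_9 = 167.

167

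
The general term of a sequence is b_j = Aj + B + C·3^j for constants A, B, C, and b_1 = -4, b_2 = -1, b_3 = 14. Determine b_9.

19652

At j = 1, 2, 3: A + B + 3C = -4; 2A + B + 9C = -1; 3A + B + 27C = 14.
Subtracting the first from the second: A + 6C = 3.
Subtracting the second from the third: A + 18C = 15.
Solving: C = 1, A = -3, then B = -4.
Therefore b_9 = -27 + (-4) + 1·19683 = 19652.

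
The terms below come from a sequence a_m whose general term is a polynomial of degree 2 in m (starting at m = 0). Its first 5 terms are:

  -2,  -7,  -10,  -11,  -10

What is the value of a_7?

5

1st diffs: -5, -3, -1, 1.
2nd diffs: 2, 2, 2 (constant).
Newton forward-difference form: a_m = -2 + (-5)·C(m,1) + 2·C(m,2).
At m = 7: m = 7, so a_7 = -2 - 35 + 42 = 5.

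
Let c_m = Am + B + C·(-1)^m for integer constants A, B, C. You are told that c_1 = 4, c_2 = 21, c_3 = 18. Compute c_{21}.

Plug in m = 1, 2, 3: A + B - C = 4; 2A + B + C = 21; 3A + B - C = 18.
Subtracting the first from the second: A + 2C = 17.
Subtracting the second from the third: A - 2C = -3.
Solving: C = 5, A = 7, then B = 2.
Therefore c_{21} = 147 + 2 + 5·(-1) = 144.

144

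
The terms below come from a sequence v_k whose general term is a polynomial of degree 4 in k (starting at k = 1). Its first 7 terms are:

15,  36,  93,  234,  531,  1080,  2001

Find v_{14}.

33984

1st diffs: 21, 57, 141, 297, 549, 921.
2nd diffs: 36, 84, 156, 252, 372.
3rd diffs: 48, 72, 96, 120.
4th diffs: 24, 24, 24 (constant).
Newton forward-difference form: v_k = 15 + 21·C(k-1,1) + 36·C(k-1,2) + 48·C(k-1,3) + 24·C(k-1,4).
At k = 14: k-1 = 13, so v_{14} = 15 + 273 + 2808 + 13728 + 17160 = 33984.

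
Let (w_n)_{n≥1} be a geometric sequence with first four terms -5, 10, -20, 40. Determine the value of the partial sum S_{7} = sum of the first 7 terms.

Common ratio r = -2.
w_n = (-5)·(-2)^(n-1).
S = (-5)·((-2)^7 - 1)/(-2 - 1) = (-5)·(-128 - 1)/(-3) = -215.

-215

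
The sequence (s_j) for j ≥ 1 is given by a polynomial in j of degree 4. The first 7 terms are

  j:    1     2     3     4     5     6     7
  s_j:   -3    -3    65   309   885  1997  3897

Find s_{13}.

1st diffs: 0, 68, 244, 576, 1112, 1900.
2nd diffs: 68, 176, 332, 536, 788.
3rd diffs: 108, 156, 204, 252.
4th diffs: 48, 48, 48 (constant).
So s_j = 2j^4 - 2j^3 - 4j^2 - 4j + 5.
Evaluating at j = 13 gives s_{13} = 52005.

52005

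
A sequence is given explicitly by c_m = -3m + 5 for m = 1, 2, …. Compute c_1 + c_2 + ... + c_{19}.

-475

Over m = 1..19: Σm = 190.
Total = (-3)·190 + (5)·19 = -475.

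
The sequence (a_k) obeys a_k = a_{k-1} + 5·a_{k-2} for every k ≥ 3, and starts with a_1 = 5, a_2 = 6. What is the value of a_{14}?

2034486

Compute successive terms:
a_3 = 31; a_4 = 61; a_5 = 216; …; a_{11} = 94296; a_{12} = 260501; a_{13} = 731981; a_{14} = 2034486.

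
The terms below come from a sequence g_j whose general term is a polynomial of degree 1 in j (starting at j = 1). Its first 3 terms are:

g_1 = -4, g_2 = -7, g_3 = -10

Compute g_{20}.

1st diffs: -3, -3 (constant).
So g_j = -3j - 1.
Evaluating at j = 20 gives g_{20} = -61.

-61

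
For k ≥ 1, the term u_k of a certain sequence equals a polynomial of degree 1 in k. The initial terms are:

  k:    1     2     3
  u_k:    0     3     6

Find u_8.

1st diffs: 3, 3 (constant).
So u_k = 3k - 3.
Evaluating at k = 8 gives u_8 = 21.

21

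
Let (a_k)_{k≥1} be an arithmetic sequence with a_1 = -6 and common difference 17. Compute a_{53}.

878

a_k = -6 + (k - 1)·17.
a_{53} = -6 + 52·17 = 878.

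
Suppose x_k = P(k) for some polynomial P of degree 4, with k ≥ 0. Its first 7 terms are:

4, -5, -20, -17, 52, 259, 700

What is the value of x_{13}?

1st diffs: -9, -15, 3, 69, 207, 441.
2nd diffs: -6, 18, 66, 138, 234.
3rd diffs: 24, 48, 72, 96.
4th diffs: 24, 24, 24 (constant).
Newton forward-difference form: x_k = 4 + (-9)·C(k,1) + (-6)·C(k,2) + 24·C(k,3) + 24·C(k,4).
At k = 13: k = 13, so x_{13} = 4 - 117 - 468 + 6864 + 17160 = 23443.

23443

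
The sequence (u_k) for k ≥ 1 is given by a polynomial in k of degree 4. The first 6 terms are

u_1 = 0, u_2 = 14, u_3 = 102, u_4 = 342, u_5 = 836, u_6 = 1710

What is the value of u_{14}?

45422

1st diffs: 14, 88, 240, 494, 874.
2nd diffs: 74, 152, 254, 380.
3rd diffs: 78, 102, 126.
4th diffs: 24, 24 (constant).
So u_k = k^4 + 3k^3 - 6k^2 - 4k + 6.
Evaluating at k = 14 gives u_{14} = 45422.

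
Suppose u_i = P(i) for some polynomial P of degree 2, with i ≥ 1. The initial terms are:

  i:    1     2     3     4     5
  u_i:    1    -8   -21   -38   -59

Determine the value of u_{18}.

1st diffs: -9, -13, -17, -21.
2nd diffs: -4, -4, -4 (constant).
Newton forward-difference form: u_i = 1 + (-9)·C(i-1,1) + (-4)·C(i-1,2).
At i = 18: i-1 = 17, so u_{18} = 1 - 153 - 544 = -696.

-696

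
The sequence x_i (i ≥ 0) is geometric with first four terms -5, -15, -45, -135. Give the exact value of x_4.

-405

Common ratio r = 3.
x_i = (-5)·3^(i-0).
x_4 = (-5)·3^4 = -405.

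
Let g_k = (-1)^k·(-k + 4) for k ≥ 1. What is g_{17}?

13

(-1)^17 = -1; -k + 4 at k=17 is -13; so g_{17} = 13.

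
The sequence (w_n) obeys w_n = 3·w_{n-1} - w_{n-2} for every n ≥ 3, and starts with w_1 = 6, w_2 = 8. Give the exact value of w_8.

Compute successive terms:
w_3 = 18, w_4 = 46, w_5 = 120, w_6 = 314, w_7 = 822, w_8 = 2152.

2152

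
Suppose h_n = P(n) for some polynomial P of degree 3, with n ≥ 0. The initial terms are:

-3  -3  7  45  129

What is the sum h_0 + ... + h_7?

1796

1st diffs: 0, 10, 38, 84.
2nd diffs: 10, 28, 46.
3rd diffs: 18, 18 (constant).
Newton forward-difference form: h_n = -3 + 10·C(n,2) + 18·C(n,3).
Continuing: 277, 507, 837.
Summing n = 0..7 (8 terms) gives 1796.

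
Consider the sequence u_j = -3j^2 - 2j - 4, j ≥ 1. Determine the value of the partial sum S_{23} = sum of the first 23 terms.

-13616

Over j = 1..23: Σj = 276, Σj² = 4324.
Total = (-3)·4324 + (-2)·276 + (-4)·23 = -13616.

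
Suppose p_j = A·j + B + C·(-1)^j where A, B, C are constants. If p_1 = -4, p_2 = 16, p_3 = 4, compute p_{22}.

96

Write the equations: A + B - C = -4; 2A + B + C = 16; 3A + B - C = 4.
Subtracting the first from the second: A + 2C = 20.
Subtracting the second from the third: A - 2C = -12.
Solving: C = 8, A = 4, then B = 0.
So p_j = 4·j + 0 + 8·(-1)^j; at j=22 this is 96.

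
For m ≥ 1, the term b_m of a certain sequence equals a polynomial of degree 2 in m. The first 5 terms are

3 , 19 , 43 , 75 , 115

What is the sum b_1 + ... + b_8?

920

1st diffs: 16, 24, 32, 40.
2nd diffs: 8, 8, 8 (constant).
Newton forward-difference form: b_m = 3 + 16·C(m-1,1) + 8·C(m-1,2).
Continuing: 163, 219, 283.
Summing m = 1..8 (8 terms) gives 920.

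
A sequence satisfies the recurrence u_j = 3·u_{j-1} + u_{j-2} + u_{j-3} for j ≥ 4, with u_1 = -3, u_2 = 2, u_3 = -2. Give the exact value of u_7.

-244

Compute successive terms:
u_4 = -7;  u_5 = -21;  u_6 = -72;  u_7 = -244.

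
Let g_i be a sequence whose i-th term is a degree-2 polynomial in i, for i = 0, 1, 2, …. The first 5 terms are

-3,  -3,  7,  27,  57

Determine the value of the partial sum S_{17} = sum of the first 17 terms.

6749

1st diffs: 0, 10, 20, 30.
2nd diffs: 10, 10, 10 (constant).
So g_i = 5i^2 - 5i - 3.
Continuing: …, 97, 147, 207, 277, …, g_{16} = 1197.
Summing i = 0..16 (17 terms) gives 6749.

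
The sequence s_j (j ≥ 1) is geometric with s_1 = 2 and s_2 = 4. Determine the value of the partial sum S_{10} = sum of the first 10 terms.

Common ratio r = 2.
s_j = 2·2^(j-1).
S = 2·(2^10 - 1)/(2 - 1) = 2·(1024 - 1)/(1) = 2046.

2046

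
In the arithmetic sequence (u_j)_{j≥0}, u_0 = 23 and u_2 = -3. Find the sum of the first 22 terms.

-2497

Common difference d = (-3 - 23) / (2 - 0) = -13.
u_j = 23 + (j - 0)·(-13).
u_{21} = -250; S = 22·(23 + (-250))/2 = -2497.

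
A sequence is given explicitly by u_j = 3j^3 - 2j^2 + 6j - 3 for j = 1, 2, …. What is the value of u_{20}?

u_{20} = 3·20^3 - 2·20^2 + 6·20 - 3 = 23317.

23317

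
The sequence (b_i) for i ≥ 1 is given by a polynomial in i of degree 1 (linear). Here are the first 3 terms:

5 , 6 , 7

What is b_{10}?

1st diffs: 1, 1 (constant).
So b_i = i + 4.
Evaluating at i = 10 gives b_{10} = 14.

14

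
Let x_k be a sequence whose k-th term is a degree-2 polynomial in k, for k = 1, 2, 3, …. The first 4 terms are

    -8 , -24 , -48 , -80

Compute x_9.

1st diffs: -16, -24, -32.
2nd diffs: -8, -8 (constant).
So x_k = -4k^2 - 4k.
Evaluating at k = 9 gives x_9 = -360.

-360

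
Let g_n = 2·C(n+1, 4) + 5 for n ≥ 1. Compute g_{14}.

2735

C(15, 4) = 1365, so g_{14} = 2735.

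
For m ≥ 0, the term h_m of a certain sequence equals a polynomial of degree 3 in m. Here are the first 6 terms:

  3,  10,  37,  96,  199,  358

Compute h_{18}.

1st diffs: 7, 27, 59, 103, 159.
2nd diffs: 20, 32, 44, 56.
3rd diffs: 12, 12, 12 (constant).
So h_m = 2m^3 + 4m^2 + m + 3.
Evaluating at m = 18 gives h_{18} = 12981.

12981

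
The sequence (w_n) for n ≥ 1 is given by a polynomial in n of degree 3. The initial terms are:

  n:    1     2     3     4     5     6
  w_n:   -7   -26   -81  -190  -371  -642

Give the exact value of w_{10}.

-2986

1st diffs: -19, -55, -109, -181, -271.
2nd diffs: -36, -54, -72, -90.
3rd diffs: -18, -18, -18 (constant).
So w_n = -3n^3 + 2n - 6.
Evaluating at n = 10 gives w_{10} = -2986.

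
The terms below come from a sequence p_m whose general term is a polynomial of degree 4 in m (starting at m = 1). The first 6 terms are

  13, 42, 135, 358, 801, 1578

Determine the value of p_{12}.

22662

1st diffs: 29, 93, 223, 443, 777.
2nd diffs: 64, 130, 220, 334.
3rd diffs: 66, 90, 114.
4th diffs: 24, 24 (constant).
Newton forward-difference form: p_m = 13 + 29·C(m-1,1) + 64·C(m-1,2) + 66·C(m-1,3) + 24·C(m-1,4).
At m = 12: m-1 = 11, so p_{12} = 13 + 319 + 3520 + 10890 + 7920 = 22662.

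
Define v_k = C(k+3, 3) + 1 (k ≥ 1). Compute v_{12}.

C(15, 3) = 455, so v_{12} = 456.

456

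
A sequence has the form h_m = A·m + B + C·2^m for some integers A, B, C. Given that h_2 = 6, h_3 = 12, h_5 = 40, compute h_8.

The three given values yield: 2A + B + 4C = 6; 3A + B + 8C = 12; 5A + B + 32C = 40.
Subtracting the first from the second: A + 4C = 6.
Subtracting the second from the third: 2A + 24C = 28.
Solving: C = 1, A = 2, then B = -2.
Hence h_8 = 2·8 + (-2) + 1·256 = 270.

270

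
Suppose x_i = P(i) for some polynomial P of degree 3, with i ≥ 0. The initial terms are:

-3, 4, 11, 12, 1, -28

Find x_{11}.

1st diffs: 7, 7, 1, -11, -29.
2nd diffs: 0, -6, -12, -18.
3rd diffs: -6, -6, -6 (constant).
Newton forward-difference form: x_i = -3 + 7·C(i,1) + (-6)·C(i,3).
At i = 11: i = 11, so x_{11} = -3 + 77 - 990 = -916.

-916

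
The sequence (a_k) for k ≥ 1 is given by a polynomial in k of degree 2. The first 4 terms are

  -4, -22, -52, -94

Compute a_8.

1st diffs: -18, -30, -42.
2nd diffs: -12, -12 (constant).
So a_k = -6k^2 + 2.
Evaluating at k = 8 gives a_8 = -382.

-382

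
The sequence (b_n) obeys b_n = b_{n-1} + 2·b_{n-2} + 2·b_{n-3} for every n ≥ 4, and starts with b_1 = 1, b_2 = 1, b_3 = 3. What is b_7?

Step forward from the initial values:
b_4 = 7;  b_5 = 15;  b_6 = 35;  b_7 = 79.

79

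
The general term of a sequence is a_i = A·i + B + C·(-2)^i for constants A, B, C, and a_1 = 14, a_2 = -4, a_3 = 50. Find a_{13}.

32846

The three given values yield: A + B - 2C = 14; 2A + B + 4C = -4; 3A + B - 8C = 50.
Subtracting the first from the second: A + 6C = -18.
Subtracting the second from the third: A - 12C = 54.
Solving: C = -4, A = 6, then B = 0.
So a_i = 6·i + 0 + (-4)·(-2)^i; at i=13 this is 32846.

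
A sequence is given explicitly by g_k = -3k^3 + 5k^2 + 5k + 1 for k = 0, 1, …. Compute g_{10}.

g_{10} = -3·10^3 + 5·10^2 + 5·10 + 1 = -2449.

-2449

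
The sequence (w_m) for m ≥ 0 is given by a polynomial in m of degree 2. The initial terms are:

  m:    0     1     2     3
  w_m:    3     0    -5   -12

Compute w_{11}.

-140

1st diffs: -3, -5, -7.
2nd diffs: -2, -2 (constant).
So w_m = -m^2 - 2m + 3.
Evaluating at m = 11 gives w_{11} = -140.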